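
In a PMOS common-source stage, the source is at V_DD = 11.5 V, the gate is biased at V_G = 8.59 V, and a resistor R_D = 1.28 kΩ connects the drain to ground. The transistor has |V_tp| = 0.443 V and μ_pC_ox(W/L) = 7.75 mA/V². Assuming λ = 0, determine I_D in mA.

V_SG = V_DD − V_G = 11.5 − 8.59 = 2.91 V, so V_ov = 2.91 − 0.443 = 2.47 V.
Assume saturation: I_D = ½ k_p V_ov² = 0.5 × 7.75 × 2.47² = 23.6 mA, giving V_SD = V_DD − I_D R_D = 11.5 − 23.6 × 1.28 = -18.7 V.
But -18.7 V < V_ov = 2.47 V, so the device is actually in triode.
In triode I_D = k_p[V_ov V_SD − ½ V_SD²] and I_D = (V_DD − V_SD)/R_D. Equating: 4.96 V_SD² − 25.47 V_SD + 11.5 = 0, giving V_SD = 0.5 V (the root below V_ov).
I_D = (11.5 − 0.5) / 1.28 = 8.59 mA.

I_D = 8.59 mA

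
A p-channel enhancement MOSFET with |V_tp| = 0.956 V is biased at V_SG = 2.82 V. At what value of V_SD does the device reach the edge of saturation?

The boundary between triode and saturation is V_SD = V_SG − |V_tp| = V_ov.
V_ov = 2.82 − 0.956 = 1.86 V.

V_SD,sat = 1.86 V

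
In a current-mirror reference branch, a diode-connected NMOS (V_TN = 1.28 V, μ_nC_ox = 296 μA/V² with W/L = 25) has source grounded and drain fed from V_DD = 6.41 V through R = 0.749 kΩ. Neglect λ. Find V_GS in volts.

V_GS = 2.47 V

With gate tied to drain, V_GS = V_DS ≥ V_GS − V_TN, so the device is in saturation.
k_n = μ_nC_ox · (W/L) = 7.4 mA/V².
KCL at the drain: ½ k_n (V_GS − V_TN)² = (V_DD − V_GS)/R.
Let x = V_GS − 1.28. Then 2.77 x² + x − 5.13 = 0, giving x = 1.19 V (positive root), so V_GS = 2.47 V.
I_D = (V_DD − V_GS)/R = (6.41 − 2.47) / 0.749 = 5.26 mA.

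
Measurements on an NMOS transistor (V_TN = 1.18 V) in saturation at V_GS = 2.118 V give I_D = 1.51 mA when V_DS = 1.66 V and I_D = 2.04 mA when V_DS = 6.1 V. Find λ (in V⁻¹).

With V_GS fixed, I_D ∝ (1 + λ V_DS) in saturation, so I_D2/I_D1 = (1 + λ V_DS2)/(1 + λ V_DS1).
2.04/1.51 = 1.351 = (1 + 6.1 λ)/(1 + 1.66 λ).
Solving: λ (I_D1 V_DS2 − I_D2 V_DS1) = I_D2 − I_D1, so λ = (2.04 − 1.51) / (1.51 × 6.1 − 2.04 × 1.66) = 0.53 / 5.82 = 0.091 V⁻¹.

λ = 0.0910 V⁻¹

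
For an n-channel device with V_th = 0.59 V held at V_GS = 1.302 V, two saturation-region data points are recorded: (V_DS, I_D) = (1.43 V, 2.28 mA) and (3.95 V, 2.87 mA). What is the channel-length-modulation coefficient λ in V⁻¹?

With V_GS fixed, I_D ∝ (1 + λ V_DS) in saturation, so I_D2/I_D1 = (1 + λ V_DS2)/(1 + λ V_DS1).
2.87/2.28 = 1.259 = (1 + 3.95 λ)/(1 + 1.43 λ).
Solving: λ (I_D1 V_DS2 − I_D2 V_DS1) = I_D2 − I_D1, so λ = (2.87 − 2.28) / (2.28 × 3.95 − 2.87 × 1.43) = 0.59 / 4.9 = 0.12 V⁻¹.

λ = 0.120 V⁻¹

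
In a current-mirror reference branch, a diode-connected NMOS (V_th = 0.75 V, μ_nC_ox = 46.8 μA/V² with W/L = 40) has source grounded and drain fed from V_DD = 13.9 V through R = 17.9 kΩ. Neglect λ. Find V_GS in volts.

With gate tied to drain, V_GS = V_DS ≥ V_GS − V_th, so the device is in saturation.
k_n = μ_nC_ox · (W/L) = 1.872 mA/V².
KCL at the drain: ½ k_n (V_GS − V_th)² = (V_DD − V_GS)/R.
Let x = V_GS − 0.75. Then 16.8 x² + x − 13.15 = 0, giving x = 0.857 V (positive root), so V_GS = 1.61 V.
I_D = (V_DD − V_GS)/R = (13.9 − 1.61) / 17.9 = 0.687 mA.

V_GS = 1.61 V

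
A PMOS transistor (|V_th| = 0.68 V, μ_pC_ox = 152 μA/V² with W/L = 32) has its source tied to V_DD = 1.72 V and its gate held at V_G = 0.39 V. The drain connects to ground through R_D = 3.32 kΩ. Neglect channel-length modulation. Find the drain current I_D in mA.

I_D = 0.467 mA

V_SG = V_DD − V_G = 1.72 − 0.39 = 1.33 V, so V_ov = 1.33 − 0.68 = 0.65 V.
k_p = μ_pC_ox · (W/L) = 4.864 mA/V².
Assume saturation: I_D = ½ k_p V_ov² = 0.5 × 4.864 × 0.65² = 1.03 mA, giving V_SD = V_DD − I_D R_D = 1.72 − 1.03 × 3.32 = -1.69 V.
But -1.69 V < V_ov = 0.65 V, so the device is actually in triode.
In triode I_D = k_p[V_ov V_SD − ½ V_SD²] and I_D = (V_DD − V_SD)/R_D. Equating: 8.07 V_SD² − 11.5 V_SD + 1.72 = 0, giving V_SD = 0.17 V (the root below V_ov).
I_D = (1.72 − 0.17) / 3.32 = 0.467 mA.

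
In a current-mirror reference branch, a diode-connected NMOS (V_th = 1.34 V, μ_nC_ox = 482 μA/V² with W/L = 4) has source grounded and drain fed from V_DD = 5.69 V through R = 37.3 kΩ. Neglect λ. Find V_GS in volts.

V_GS = 1.67 V

With gate tied to drain, V_GS = V_DS ≥ V_GS − V_th, so the device is in saturation.
k_n = μ_nC_ox · (W/L) = 1.928 mA/V².
KCL at the drain: ½ k_n (V_GS − V_th)² = (V_DD − V_GS)/R.
Let x = V_GS − 1.34. Then 36 x² + x − 4.35 = 0, giving x = 0.334 V (positive root), so V_GS = 1.67 V.
I_D = (V_DD − V_GS)/R = (5.69 − 1.67) / 37.3 = 0.108 mA.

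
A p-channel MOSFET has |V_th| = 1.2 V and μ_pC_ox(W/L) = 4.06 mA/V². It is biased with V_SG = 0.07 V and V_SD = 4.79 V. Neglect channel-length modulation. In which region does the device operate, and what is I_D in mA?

Cutoff; I_D = 0 mA

V_SG = 0.07 V < |V_th| = 1.2 V, so the transistor is in cutoff.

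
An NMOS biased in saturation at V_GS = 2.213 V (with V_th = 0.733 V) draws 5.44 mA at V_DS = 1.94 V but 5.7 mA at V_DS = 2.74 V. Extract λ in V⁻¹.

λ = 0.0676 V⁻¹

With V_GS fixed, I_D ∝ (1 + λ V_DS) in saturation, so I_D2/I_D1 = (1 + λ V_DS2)/(1 + λ V_DS1).
5.7/5.44 = 1.048 = (1 + 2.74 λ)/(1 + 1.94 λ).
Solving: λ (I_D1 V_DS2 − I_D2 V_DS1) = I_D2 − I_D1, so λ = (5.7 − 5.44) / (5.44 × 2.74 − 5.7 × 1.94) = 0.26 / 3.85 = 0.0676 V⁻¹.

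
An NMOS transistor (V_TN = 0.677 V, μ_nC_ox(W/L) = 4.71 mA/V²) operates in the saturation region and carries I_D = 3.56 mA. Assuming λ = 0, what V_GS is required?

V_GS = 1.91 V

In saturation I_D = ½ k_n (V_GS − V_TN)², so V_GS − V_TN = √(2 I_D / k_n) = √(2 × 3.56 / 4.71) = 1.23 V.
V_GS = 0.677 + 1.23 = 1.91 V.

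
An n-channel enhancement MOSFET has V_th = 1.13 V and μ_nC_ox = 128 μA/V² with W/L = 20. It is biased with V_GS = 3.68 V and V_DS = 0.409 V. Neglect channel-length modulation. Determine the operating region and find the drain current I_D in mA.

k_n = μ_nC_ox · (W/L) = 2.56 mA/V².
V_ov = V_GS − V_th = 3.68 − 1.13 = 2.55 V.
Since V_DS = 0.409 V < V_ov = 2.55 V, the device is in the triode region.
I_D = k_n [V_ov · V_DS − ½ V_DS²] = 2.56 × [2.55 × 0.409 − 0.5 × 0.409²] = 2.46 mA.

Triode; I_D = 2.46 mA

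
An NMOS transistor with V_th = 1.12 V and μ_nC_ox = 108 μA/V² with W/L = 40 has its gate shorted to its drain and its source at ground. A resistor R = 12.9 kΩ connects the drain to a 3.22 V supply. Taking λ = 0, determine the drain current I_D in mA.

I_D = 0.143 mA

With gate tied to drain, V_GS = V_DS ≥ V_GS − V_th, so the device is in saturation.
k_n = μ_nC_ox · (W/L) = 4.32 mA/V².
KCL at the drain: ½ k_n (V_GS − V_th)² = (V_DD − V_GS)/R.
Let x = V_GS − 1.12. Then 27.9 x² + x − 2.1 = 0, giving x = 0.257 V (positive root), so V_GS = 1.38 V.
I_D = (V_DD − V_GS)/R = (3.22 − 1.38) / 12.9 = 0.143 mA.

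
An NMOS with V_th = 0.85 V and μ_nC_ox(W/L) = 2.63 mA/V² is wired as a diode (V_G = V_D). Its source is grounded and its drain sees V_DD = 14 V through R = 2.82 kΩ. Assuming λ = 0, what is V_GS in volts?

With gate tied to drain, V_GS = V_DS ≥ V_GS − V_th, so the device is in saturation.
KCL at the drain: ½ k_n (V_GS − V_th)² = (V_DD − V_GS)/R.
Let x = V_GS − 0.85. Then 3.71 x² + x − 13.15 = 0, giving x = 1.75 V (positive root), so V_GS = 2.6 V.
I_D = (V_DD − V_GS)/R = (14 − 2.6) / 2.82 = 4.04 mA.

V_GS = 2.60 V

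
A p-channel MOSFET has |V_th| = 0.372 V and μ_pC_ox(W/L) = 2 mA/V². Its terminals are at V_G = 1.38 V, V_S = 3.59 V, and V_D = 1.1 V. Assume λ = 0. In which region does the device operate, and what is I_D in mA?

V_SG = V_S − V_G = 3.59 − 1.38 = 2.21 V; V_SD = V_S − V_D = 3.59 − 1.1 = 2.49 V.
V_ov = V_SG − |V_th| = 2.21 − 0.372 = 1.84 V.
Since V_SD = 2.49 V ≥ V_ov = 1.84 V, the device is in saturation.
I_D = ½ k_p V_ov² = 0.5 × 2 × 1.84² = 3.38 mA.

Saturation; I_D = 3.38 mA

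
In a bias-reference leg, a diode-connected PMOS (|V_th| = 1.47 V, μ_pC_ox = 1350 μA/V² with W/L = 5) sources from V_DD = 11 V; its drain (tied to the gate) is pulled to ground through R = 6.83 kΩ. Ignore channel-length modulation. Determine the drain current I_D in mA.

I_D = 1.30 mA

With gate tied to drain, V_SG = V_SD ≥ V_SG − |V_th|, so the device is in saturation.
k_p = μ_pC_ox · (W/L) = 6.75 mA/V².
KCL at the drain: ½ k_p (V_SG − |V_th|)² = (V_DD − V_SG)/R.
Let x = V_SG − 1.47. Then 23.1 x² + x − 9.53 = 0, giving x = 0.622 V (positive root), so V_SG = 2.09 V.
I_D = (V_DD − V_SG)/R = (11 − 2.09) / 6.83 = 1.3 mA.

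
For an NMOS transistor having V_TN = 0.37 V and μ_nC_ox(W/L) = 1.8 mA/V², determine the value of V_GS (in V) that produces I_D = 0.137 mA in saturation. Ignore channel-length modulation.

V_GS = 0.760 V

In saturation I_D = ½ k_n (V_GS − V_TN)², so V_GS − V_TN = √(2 I_D / k_n) = √(2 × 0.137 / 1.8) = 0.39 V.
V_GS = 0.37 + 0.39 = 0.76 V.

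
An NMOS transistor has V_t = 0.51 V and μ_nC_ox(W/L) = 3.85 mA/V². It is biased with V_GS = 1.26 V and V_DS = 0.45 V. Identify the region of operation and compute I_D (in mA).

V_ov = V_GS − V_t = 1.26 − 0.51 = 0.75 V.
Since V_DS = 0.45 V < V_ov = 0.75 V, the device is in the triode region.
I_D = k_n [V_ov · V_DS − ½ V_DS²] = 3.85 × [0.75 × 0.45 − 0.5 × 0.45²] = 0.91 mA.

Triode; I_D = 0.910 mA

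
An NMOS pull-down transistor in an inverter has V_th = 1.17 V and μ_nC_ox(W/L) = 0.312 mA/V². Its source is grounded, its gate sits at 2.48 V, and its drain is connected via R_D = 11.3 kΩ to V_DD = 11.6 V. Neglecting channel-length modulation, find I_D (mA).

I_D = 0.268 mA

V_GS = V_G = 2.48 V, so V_ov = 2.48 − 1.17 = 1.31 V.
Assume saturation: I_D = ½ k_n V_ov² = 0.5 × 0.312 × 1.31² = 0.268 mA, giving V_DS = V_DD − I_D R_D = 11.6 − 0.268 × 11.3 = 8.57 V.
V_DS = 8.57 V ≥ V_ov = 1.31 V, confirming saturation.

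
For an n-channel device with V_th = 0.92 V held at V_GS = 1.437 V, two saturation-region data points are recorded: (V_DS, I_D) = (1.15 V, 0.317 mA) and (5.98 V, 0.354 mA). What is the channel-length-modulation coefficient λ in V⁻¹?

λ = 0.0249 V⁻¹

With V_GS fixed, I_D ∝ (1 + λ V_DS) in saturation, so I_D2/I_D1 = (1 + λ V_DS2)/(1 + λ V_DS1).
0.354/0.317 = 1.117 = (1 + 5.98 λ)/(1 + 1.15 λ).
Solving: λ (I_D1 V_DS2 − I_D2 V_DS1) = I_D2 − I_D1, so λ = (0.354 − 0.317) / (0.317 × 5.98 − 0.354 × 1.15) = 0.037 / 1.49 = 0.0249 V⁻¹.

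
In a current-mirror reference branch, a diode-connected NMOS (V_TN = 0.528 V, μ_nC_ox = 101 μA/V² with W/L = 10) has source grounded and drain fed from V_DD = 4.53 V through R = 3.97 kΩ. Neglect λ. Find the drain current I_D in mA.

I_D = 0.709 mA

With gate tied to drain, V_GS = V_DS ≥ V_GS − V_TN, so the device is in saturation.
k_n = μ_nC_ox · (W/L) = 1.01 mA/V².
KCL at the drain: ½ k_n (V_GS − V_TN)² = (V_DD − V_GS)/R.
Let x = V_GS − 0.528. Then 2 x² + x − 4.002 = 0, giving x = 1.19 V (positive root), so V_GS = 1.71 V.
I_D = (V_DD − V_GS)/R = (4.53 − 1.71) / 3.97 = 0.709 mA.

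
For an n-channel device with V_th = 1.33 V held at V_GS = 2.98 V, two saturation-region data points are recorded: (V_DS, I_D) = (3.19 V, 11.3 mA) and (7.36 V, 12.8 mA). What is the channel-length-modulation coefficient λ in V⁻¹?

With V_GS fixed, I_D ∝ (1 + λ V_DS) in saturation, so I_D2/I_D1 = (1 + λ V_DS2)/(1 + λ V_DS1).
12.8/11.3 = 1.133 = (1 + 7.36 λ)/(1 + 3.19 λ).
Solving: λ (I_D1 V_DS2 − I_D2 V_DS1) = I_D2 − I_D1, so λ = (12.8 − 11.3) / (11.3 × 7.36 − 12.8 × 3.19) = 1.5 / 42.3 = 0.0354 V⁻¹.

λ = 0.0354 V⁻¹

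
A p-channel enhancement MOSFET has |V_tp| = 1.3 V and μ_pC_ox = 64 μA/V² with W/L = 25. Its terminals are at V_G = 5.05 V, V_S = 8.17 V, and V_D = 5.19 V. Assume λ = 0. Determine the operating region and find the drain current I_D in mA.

V_SG = V_S − V_G = 8.17 − 5.05 = 3.12 V; V_SD = V_S − V_D = 8.17 − 5.19 = 2.98 V.
k_p = μ_pC_ox · (W/L) = 1.6 mA/V².
V_ov = V_SG − |V_tp| = 3.12 − 1.3 = 1.82 V.
Since V_SD = 2.98 V ≥ V_ov = 1.82 V, the device is in saturation.
I_D = ½ k_p V_ov² = 0.5 × 1.6 × 1.82² = 2.65 mA.

Saturation; I_D = 2.65 mA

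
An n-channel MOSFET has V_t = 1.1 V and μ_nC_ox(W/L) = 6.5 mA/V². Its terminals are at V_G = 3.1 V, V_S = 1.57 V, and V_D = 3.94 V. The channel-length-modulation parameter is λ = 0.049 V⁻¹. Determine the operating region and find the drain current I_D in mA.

V_GS = V_G − V_S = 3.1 − 1.57 = 1.53 V; V_DS = V_D − V_S = 3.94 − 1.57 = 2.37 V.
V_ov = V_GS − V_t = 1.53 − 1.1 = 0.43 V.
Since V_DS = 2.37 V ≥ V_ov = 0.43 V, the device is in saturation.
I_D = ½ k_n V_ov² (1 + λ V_DS) = 0.5 × 6.5 × 0.43² × (1 + 0.049 × 2.37) = 0.671 mA.

Saturation; I_D = 0.671 mA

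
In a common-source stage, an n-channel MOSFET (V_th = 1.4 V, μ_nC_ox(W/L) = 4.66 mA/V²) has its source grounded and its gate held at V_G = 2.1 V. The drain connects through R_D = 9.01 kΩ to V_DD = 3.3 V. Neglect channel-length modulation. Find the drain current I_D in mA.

I_D = 0.353 mA

V_GS = V_G = 2.1 V, so V_ov = 2.1 − 1.4 = 0.7 V.
Assume saturation: I_D = ½ k_n V_ov² = 0.5 × 4.66 × 0.7² = 1.14 mA, giving V_DS = V_DD − I_D R_D = 3.3 − 1.14 × 9.01 = -6.99 V.
But -6.99 V < V_ov = 0.7 V, so the device is actually in triode.
In triode I_D = k_n[V_ov V_DS − ½ V_DS²] and I_D = (V_DD − V_DS)/R_D. Equating: 21 V_DS² − 30.39 V_DS + 3.3 = 0, giving V_DS = 0.118 V (the root below V_ov).
I_D = (3.3 − 0.118) / 9.01 = 0.353 mA.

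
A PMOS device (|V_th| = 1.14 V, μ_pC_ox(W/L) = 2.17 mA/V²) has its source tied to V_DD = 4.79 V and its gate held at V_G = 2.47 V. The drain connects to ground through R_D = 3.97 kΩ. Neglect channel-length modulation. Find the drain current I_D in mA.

I_D = 1.07 mA

V_SG = V_DD − V_G = 4.79 − 2.47 = 2.32 V, so V_ov = 2.32 − 1.14 = 1.18 V.
Assume saturation: I_D = ½ k_p V_ov² = 0.5 × 2.17 × 1.18² = 1.51 mA, giving V_SD = V_DD − I_D R_D = 4.79 − 1.51 × 3.97 = -1.21 V.
But -1.21 V < V_ov = 1.18 V, so the device is actually in triode.
In triode I_D = k_p[V_ov V_SD − ½ V_SD²] and I_D = (V_DD − V_SD)/R_D. Equating: 4.31 V_SD² − 11.17 V_SD + 4.79 = 0, giving V_SD = 0.543 V (the root below V_ov).
I_D = (4.79 − 0.543) / 3.97 = 1.07 mA.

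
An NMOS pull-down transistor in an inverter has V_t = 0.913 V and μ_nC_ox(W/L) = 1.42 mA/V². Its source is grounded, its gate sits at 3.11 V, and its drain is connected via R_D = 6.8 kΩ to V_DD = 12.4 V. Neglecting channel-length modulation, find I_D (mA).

I_D = 1.73 mA

V_GS = V_G = 3.11 V, so V_ov = 3.11 − 0.913 = 2.2 V.
Assume saturation: I_D = ½ k_n V_ov² = 0.5 × 1.42 × 2.2² = 3.43 mA, giving V_DS = V_DD − I_D R_D = 12.4 − 3.43 × 6.8 = -10.9 V.
But -10.9 V < V_ov = 2.2 V, so the device is actually in triode.
In triode I_D = k_n[V_ov V_DS − ½ V_DS²] and I_D = (V_DD − V_DS)/R_D. Equating: 4.83 V_DS² − 22.21 V_DS + 12.4 = 0, giving V_DS = 0.65 V (the root below V_ov).
I_D = (12.4 − 0.65) / 6.8 = 1.73 mA.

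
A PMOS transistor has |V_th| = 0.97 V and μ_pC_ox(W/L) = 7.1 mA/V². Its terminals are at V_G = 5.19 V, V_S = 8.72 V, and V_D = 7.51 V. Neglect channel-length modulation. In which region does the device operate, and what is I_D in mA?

V_SG = V_S − V_G = 8.72 − 5.19 = 3.53 V; V_SD = V_S − V_D = 8.72 − 7.51 = 1.21 V.
V_ov = V_SG − |V_th| = 3.53 − 0.97 = 2.56 V.
Since V_SD = 1.21 V < V_ov = 2.56 V, the device is in the triode region.
I_D = k_p [V_ov · V_SD − ½ V_SD²] = 7.1 × [2.56 × 1.21 − 0.5 × 1.21²] = 16.8 mA.

Triode; I_D = 16.8 mA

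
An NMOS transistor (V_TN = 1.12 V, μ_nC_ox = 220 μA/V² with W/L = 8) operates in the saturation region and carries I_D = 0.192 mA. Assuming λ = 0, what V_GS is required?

k_n = μ_nC_ox · (W/L) = 1.76 mA/V².
In saturation I_D = ½ k_n (V_GS − V_TN)², so V_GS − V_TN = √(2 I_D / k_n) = √(2 × 0.192 / 1.76) = 0.467 V.
V_GS = 1.12 + 0.467 = 1.59 V.

V_GS = 1.59 V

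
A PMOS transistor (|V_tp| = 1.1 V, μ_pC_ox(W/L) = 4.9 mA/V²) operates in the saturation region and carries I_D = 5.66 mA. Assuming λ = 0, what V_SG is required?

In saturation I_D = ½ k_p (V_SG − |V_tp|)², so V_SG − |V_tp| = √(2 I_D / k_p) = √(2 × 5.66 / 4.9) = 1.52 V.
V_SG = 1.1 + 1.52 = 2.62 V.

V_SG = 2.62 V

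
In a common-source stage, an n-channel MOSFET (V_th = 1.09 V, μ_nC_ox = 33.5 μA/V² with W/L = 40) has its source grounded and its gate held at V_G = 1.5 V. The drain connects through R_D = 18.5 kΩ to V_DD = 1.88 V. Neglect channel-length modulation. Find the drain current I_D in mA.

I_D = 0.0895 mA

V_GS = V_G = 1.5 V, so V_ov = 1.5 − 1.09 = 0.41 V.
k_n = μ_nC_ox · (W/L) = 1.34 mA/V².
Assume saturation: I_D = ½ k_n V_ov² = 0.5 × 1.34 × 0.41² = 0.113 mA, giving V_DS = V_DD − I_D R_D = 1.88 − 0.113 × 18.5 = -0.204 V.
But -0.204 V < V_ov = 0.41 V, so the device is actually in triode.
In triode I_D = k_n[V_ov V_DS − ½ V_DS²] and I_D = (V_DD − V_DS)/R_D. Equating: 12.4 V_DS² − 11.16 V_DS + 1.88 = 0, giving V_DS = 0.224 V (the root below V_ov).
I_D = (1.88 − 0.224) / 18.5 = 0.0895 mA.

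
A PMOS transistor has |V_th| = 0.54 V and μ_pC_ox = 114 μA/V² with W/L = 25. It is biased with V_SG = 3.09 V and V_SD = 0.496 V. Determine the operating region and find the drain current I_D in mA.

k_p = μ_pC_ox · (W/L) = 2.85 mA/V².
V_ov = V_SG − |V_th| = 3.09 − 0.54 = 2.55 V.
Since V_SD = 0.496 V < V_ov = 2.55 V, the device is in the triode region.
I_D = k_p [V_ov · V_SD − ½ V_SD²] = 2.85 × [2.55 × 0.496 − 0.5 × 0.496²] = 3.25 mA.

Triode; I_D = 3.25 mA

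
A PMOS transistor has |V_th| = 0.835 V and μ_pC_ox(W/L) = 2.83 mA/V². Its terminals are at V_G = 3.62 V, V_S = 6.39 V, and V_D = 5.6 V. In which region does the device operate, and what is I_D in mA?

V_SG = V_S − V_G = 6.39 − 3.62 = 2.77 V; V_SD = V_S − V_D = 6.39 − 5.6 = 0.79 V.
V_ov = V_SG − |V_th| = 2.77 − 0.835 = 1.93 V.
Since V_SD = 0.79 V < V_ov = 1.93 V, the device is in the triode region.
I_D = k_p [V_ov · V_SD − ½ V_SD²] = 2.83 × [1.93 × 0.79 − 0.5 × 0.79²] = 3.44 mA.

Triode; I_D = 3.44 mA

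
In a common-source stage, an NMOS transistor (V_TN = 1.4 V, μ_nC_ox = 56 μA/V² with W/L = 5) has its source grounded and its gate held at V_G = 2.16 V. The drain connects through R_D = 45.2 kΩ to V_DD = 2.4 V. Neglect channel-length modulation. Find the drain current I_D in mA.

V_GS = V_G = 2.16 V, so V_ov = 2.16 − 1.4 = 0.76 V.
k_n = μ_nC_ox · (W/L) = 0.28 mA/V².
Assume saturation: I_D = ½ k_n V_ov² = 0.5 × 0.28 × 0.76² = 0.0809 mA, giving V_DS = V_DD − I_D R_D = 2.4 − 0.0809 × 45.2 = -1.26 V.
But -1.26 V < V_ov = 0.76 V, so the device is actually in triode.
In triode I_D = k_n[V_ov V_DS − ½ V_DS²] and I_D = (V_DD − V_DS)/R_D. Equating: 6.33 V_DS² − 10.62 V_DS + 2.4 = 0, giving V_DS = 0.269 V (the root below V_ov).
I_D = (2.4 − 0.269) / 45.2 = 0.0471 mA.

I_D = 0.0471 mA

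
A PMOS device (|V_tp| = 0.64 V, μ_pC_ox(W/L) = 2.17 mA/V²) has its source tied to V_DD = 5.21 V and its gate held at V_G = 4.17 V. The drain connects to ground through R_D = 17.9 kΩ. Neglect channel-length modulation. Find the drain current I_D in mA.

I_D = 0.174 mA

V_SG = V_DD − V_G = 5.21 − 4.17 = 1.04 V, so V_ov = 1.04 − 0.64 = 0.4 V.
Assume saturation: I_D = ½ k_p V_ov² = 0.5 × 2.17 × 0.4² = 0.174 mA, giving V_SD = V_DD − I_D R_D = 5.21 − 0.174 × 17.9 = 2.1 V.
V_SD = 2.1 V ≥ V_ov = 0.4 V, confirming saturation.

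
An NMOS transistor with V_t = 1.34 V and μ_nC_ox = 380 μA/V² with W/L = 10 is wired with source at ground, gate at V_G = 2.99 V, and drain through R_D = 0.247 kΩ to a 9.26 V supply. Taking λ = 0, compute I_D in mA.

I_D = 5.17 mA

V_GS = V_G = 2.99 V, so V_ov = 2.99 − 1.34 = 1.65 V.
k_n = μ_nC_ox · (W/L) = 3.8 mA/V².
Assume saturation: I_D = ½ k_n V_ov² = 0.5 × 3.8 × 1.65² = 5.17 mA, giving V_DS = V_DD − I_D R_D = 9.26 − 5.17 × 0.247 = 7.98 V.
V_DS = 7.98 V ≥ V_ov = 1.65 V, confirming saturation.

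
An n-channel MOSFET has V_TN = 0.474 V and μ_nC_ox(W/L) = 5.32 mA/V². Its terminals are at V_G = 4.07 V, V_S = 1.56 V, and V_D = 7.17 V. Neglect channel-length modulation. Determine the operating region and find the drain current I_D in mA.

Saturation; I_D = 11.0 mA

V_GS = V_G − V_S = 4.07 − 1.56 = 2.51 V; V_DS = V_D − V_S = 7.17 − 1.56 = 5.61 V.
V_ov = V_GS − V_TN = 2.51 − 0.474 = 2.04 V.
Since V_DS = 5.61 V ≥ V_ov = 2.04 V, the device is in saturation.
I_D = ½ k_n V_ov² = 0.5 × 5.32 × 2.04² = 11 mA.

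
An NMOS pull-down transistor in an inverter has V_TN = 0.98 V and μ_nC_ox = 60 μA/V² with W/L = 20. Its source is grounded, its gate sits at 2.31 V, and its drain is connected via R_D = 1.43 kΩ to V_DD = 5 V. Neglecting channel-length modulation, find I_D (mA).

I_D = 1.06 mA

V_GS = V_G = 2.31 V, so V_ov = 2.31 − 0.98 = 1.33 V.
k_n = μ_nC_ox · (W/L) = 1.2 mA/V².
Assume saturation: I_D = ½ k_n V_ov² = 0.5 × 1.2 × 1.33² = 1.06 mA, giving V_DS = V_DD − I_D R_D = 5 − 1.06 × 1.43 = 3.48 V.
V_DS = 3.48 V ≥ V_ov = 1.33 V, confirming saturation.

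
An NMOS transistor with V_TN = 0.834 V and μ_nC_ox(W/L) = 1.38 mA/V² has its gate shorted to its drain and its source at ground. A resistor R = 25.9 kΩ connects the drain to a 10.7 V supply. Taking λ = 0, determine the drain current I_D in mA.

I_D = 0.353 mA

With gate tied to drain, V_GS = V_DS ≥ V_GS − V_TN, so the device is in saturation.
KCL at the drain: ½ k_n (V_GS − V_TN)² = (V_DD − V_GS)/R.
Let x = V_GS − 0.834. Then 17.9 x² + x − 9.866 = 0, giving x = 0.716 V (positive root), so V_GS = 1.55 V.
I_D = (V_DD − V_GS)/R = (10.7 − 1.55) / 25.9 = 0.353 mA.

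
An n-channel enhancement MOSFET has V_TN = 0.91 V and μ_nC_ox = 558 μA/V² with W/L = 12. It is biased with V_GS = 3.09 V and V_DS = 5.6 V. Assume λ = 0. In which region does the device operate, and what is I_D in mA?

Saturation; I_D = 15.9 mA

k_n = μ_nC_ox · (W/L) = 6.696 mA/V².
V_ov = V_GS − V_TN = 3.09 − 0.91 = 2.18 V.
Since V_DS = 5.6 V ≥ V_ov = 2.18 V, the device is in saturation.
I_D = ½ k_n V_ov² = 0.5 × 6.696 × 2.18² = 15.9 mA.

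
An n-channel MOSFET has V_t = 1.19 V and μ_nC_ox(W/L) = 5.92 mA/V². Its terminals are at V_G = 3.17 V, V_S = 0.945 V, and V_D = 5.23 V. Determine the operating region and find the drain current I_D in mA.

Saturation; I_D = 3.17 mA

V_GS = V_G − V_S = 3.17 − 0.945 = 2.23 V; V_DS = V_D − V_S = 5.23 − 0.945 = 4.29 V.
V_ov = V_GS − V_t = 2.23 − 1.19 = 1.04 V.
Since V_DS = 4.29 V ≥ V_ov = 1.04 V, the device is in saturation.
I_D = ½ k_n V_ov² = 0.5 × 5.92 × 1.04² = 3.17 mA.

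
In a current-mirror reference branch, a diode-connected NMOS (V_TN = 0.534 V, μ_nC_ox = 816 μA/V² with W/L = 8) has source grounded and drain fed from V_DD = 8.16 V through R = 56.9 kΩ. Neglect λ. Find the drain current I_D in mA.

I_D = 0.131 mA

With gate tied to drain, V_GS = V_DS ≥ V_GS − V_TN, so the device is in saturation.
k_n = μ_nC_ox · (W/L) = 6.528 mA/V².
KCL at the drain: ½ k_n (V_GS − V_TN)² = (V_DD − V_GS)/R.
Let x = V_GS − 0.534. Then 186 x² + x − 7.626 = 0, giving x = 0.2 V (positive root), so V_GS = 0.734 V.
I_D = (V_DD − V_GS)/R = (8.16 − 0.734) / 56.9 = 0.131 mA.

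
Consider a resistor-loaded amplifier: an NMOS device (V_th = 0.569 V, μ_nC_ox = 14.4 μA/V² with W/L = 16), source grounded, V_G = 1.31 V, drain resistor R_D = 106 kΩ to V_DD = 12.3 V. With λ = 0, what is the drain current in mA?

V_GS = V_G = 1.31 V, so V_ov = 1.31 − 0.569 = 0.741 V.
k_n = μ_nC_ox · (W/L) = 0.2304 mA/V².
Assume saturation: I_D = ½ k_n V_ov² = 0.5 × 0.2304 × 0.741² = 0.0633 mA, giving V_DS = V_DD − I_D R_D = 12.3 − 0.0633 × 106 = 5.6 V.
V_DS = 5.6 V ≥ V_ov = 0.741 V, confirming saturation.

I_D = 0.0633 mA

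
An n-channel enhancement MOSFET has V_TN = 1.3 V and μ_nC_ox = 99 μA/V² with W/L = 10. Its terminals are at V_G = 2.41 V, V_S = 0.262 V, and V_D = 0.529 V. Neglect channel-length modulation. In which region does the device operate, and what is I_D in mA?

V_GS = V_G − V_S = 2.41 − 0.262 = 2.15 V; V_DS = V_D − V_S = 0.529 − 0.262 = 0.267 V.
k_n = μ_nC_ox · (W/L) = 0.99 mA/V².
V_ov = V_GS − V_TN = 2.15 − 1.3 = 0.848 V.
Since V_DS = 0.267 V < V_ov = 0.848 V, the device is in the triode region.
I_D = k_n [V_ov · V_DS − ½ V_DS²] = 0.99 × [0.848 × 0.267 − 0.5 × 0.267²] = 0.189 mA.

Triode; I_D = 0.189 mA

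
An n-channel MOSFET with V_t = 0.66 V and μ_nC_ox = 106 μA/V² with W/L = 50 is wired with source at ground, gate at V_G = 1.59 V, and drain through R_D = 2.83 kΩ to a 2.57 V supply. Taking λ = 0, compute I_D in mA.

I_D = 0.841 mA

V_GS = V_G = 1.59 V, so V_ov = 1.59 − 0.66 = 0.93 V.
k_n = μ_nC_ox · (W/L) = 5.3 mA/V².
Assume saturation: I_D = ½ k_n V_ov² = 0.5 × 5.3 × 0.93² = 2.29 mA, giving V_DS = V_DD − I_D R_D = 2.57 − 2.29 × 2.83 = -3.92 V.
But -3.92 V < V_ov = 0.93 V, so the device is actually in triode.
In triode I_D = k_n[V_ov V_DS − ½ V_DS²] and I_D = (V_DD − V_DS)/R_D. Equating: 7.5 V_DS² − 14.95 V_DS + 2.57 = 0, giving V_DS = 0.19 V (the root below V_ov).
I_D = (2.57 − 0.19) / 2.83 = 0.841 mA.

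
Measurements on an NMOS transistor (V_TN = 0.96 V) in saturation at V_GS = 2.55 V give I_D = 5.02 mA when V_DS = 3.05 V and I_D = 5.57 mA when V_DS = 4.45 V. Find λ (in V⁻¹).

With V_GS fixed, I_D ∝ (1 + λ V_DS) in saturation, so I_D2/I_D1 = (1 + λ V_DS2)/(1 + λ V_DS1).
5.57/5.02 = 1.11 = (1 + 4.45 λ)/(1 + 3.05 λ).
Solving: λ (I_D1 V_DS2 − I_D2 V_DS1) = I_D2 − I_D1, so λ = (5.57 − 5.02) / (5.02 × 4.45 − 5.57 × 3.05) = 0.55 / 5.35 = 0.103 V⁻¹.

λ = 0.103 V⁻¹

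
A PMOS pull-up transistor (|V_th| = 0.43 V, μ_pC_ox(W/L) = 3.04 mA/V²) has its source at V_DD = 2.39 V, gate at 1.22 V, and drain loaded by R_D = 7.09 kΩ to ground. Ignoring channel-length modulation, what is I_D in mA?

V_SG = V_DD − V_G = 2.39 − 1.22 = 1.17 V, so V_ov = 1.17 − 0.43 = 0.74 V.
Assume saturation: I_D = ½ k_p V_ov² = 0.5 × 3.04 × 0.74² = 0.832 mA, giving V_SD = V_DD − I_D R_D = 2.39 − 0.832 × 7.09 = -3.51 V.
But -3.51 V < V_ov = 0.74 V, so the device is actually in triode.
In triode I_D = k_p[V_ov V_SD − ½ V_SD²] and I_D = (V_DD − V_SD)/R_D. Equating: 10.8 V_SD² − 16.95 V_SD + 2.39 = 0, giving V_SD = 0.157 V (the root below V_ov).
I_D = (2.39 − 0.157) / 7.09 = 0.315 mA.

I_D = 0.315 mA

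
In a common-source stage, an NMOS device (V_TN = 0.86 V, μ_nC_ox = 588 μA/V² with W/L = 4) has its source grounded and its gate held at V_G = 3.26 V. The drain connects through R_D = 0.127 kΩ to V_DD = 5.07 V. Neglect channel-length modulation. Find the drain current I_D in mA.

I_D = 6.77 mA

V_GS = V_G = 3.26 V, so V_ov = 3.26 − 0.86 = 2.4 V.
k_n = μ_nC_ox · (W/L) = 2.352 mA/V².
Assume saturation: I_D = ½ k_n V_ov² = 0.5 × 2.352 × 2.4² = 6.77 mA, giving V_DS = V_DD − I_D R_D = 5.07 − 6.77 × 0.127 = 4.21 V.
V_DS = 4.21 V ≥ V_ov = 2.4 V, confirming saturation.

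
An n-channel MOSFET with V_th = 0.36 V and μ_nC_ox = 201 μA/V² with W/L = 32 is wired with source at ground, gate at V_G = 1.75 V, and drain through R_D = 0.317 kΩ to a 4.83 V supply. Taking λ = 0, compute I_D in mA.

I_D = 6.21 mA

V_GS = V_G = 1.75 V, so V_ov = 1.75 − 0.36 = 1.39 V.
k_n = μ_nC_ox · (W/L) = 6.432 mA/V².
Assume saturation: I_D = ½ k_n V_ov² = 0.5 × 6.432 × 1.39² = 6.21 mA, giving V_DS = V_DD − I_D R_D = 4.83 − 6.21 × 0.317 = 2.86 V.
V_DS = 2.86 V ≥ V_ov = 1.39 V, confirming saturation.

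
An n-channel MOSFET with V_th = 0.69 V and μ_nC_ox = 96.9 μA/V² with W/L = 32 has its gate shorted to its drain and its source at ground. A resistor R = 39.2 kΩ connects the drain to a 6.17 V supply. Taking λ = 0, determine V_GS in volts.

With gate tied to drain, V_GS = V_DS ≥ V_GS − V_th, so the device is in saturation.
k_n = μ_nC_ox · (W/L) = 3.101 mA/V².
KCL at the drain: ½ k_n (V_GS − V_th)² = (V_DD − V_GS)/R.
Let x = V_GS − 0.69. Then 60.8 x² + x − 5.48 = 0, giving x = 0.292 V (positive root), so V_GS = 0.982 V.
I_D = (V_DD − V_GS)/R = (6.17 − 0.982) / 39.2 = 0.132 mA.

V_GS = 0.982 V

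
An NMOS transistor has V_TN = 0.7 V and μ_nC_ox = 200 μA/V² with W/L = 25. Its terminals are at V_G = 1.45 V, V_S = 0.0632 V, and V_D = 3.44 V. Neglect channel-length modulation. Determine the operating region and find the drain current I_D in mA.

V_GS = V_G − V_S = 1.45 − 0.0632 = 1.39 V; V_DS = V_D − V_S = 3.44 − 0.0632 = 3.38 V.
k_n = μ_nC_ox · (W/L) = 5 mA/V².
V_ov = V_GS − V_TN = 1.39 − 0.7 = 0.687 V.
Since V_DS = 3.38 V ≥ V_ov = 0.687 V, the device is in saturation.
I_D = ½ k_n V_ov² = 0.5 × 5 × 0.687² = 1.18 mA.

Saturation; I_D = 1.18 mA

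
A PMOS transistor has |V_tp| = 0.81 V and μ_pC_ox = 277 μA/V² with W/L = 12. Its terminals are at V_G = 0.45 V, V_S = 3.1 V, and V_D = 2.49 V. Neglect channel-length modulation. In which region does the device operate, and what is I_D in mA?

V_SG = V_S − V_G = 3.1 − 0.45 = 2.65 V; V_SD = V_S − V_D = 3.1 − 2.49 = 0.61 V.
k_p = μ_pC_ox · (W/L) = 3.324 mA/V².
V_ov = V_SG − |V_tp| = 2.65 − 0.81 = 1.84 V.
Since V_SD = 0.61 V < V_ov = 1.84 V, the device is in the triode region.
I_D = k_p [V_ov · V_SD − ½ V_SD²] = 3.324 × [1.84 × 0.61 − 0.5 × 0.61²] = 3.11 mA.

Triode; I_D = 3.11 mA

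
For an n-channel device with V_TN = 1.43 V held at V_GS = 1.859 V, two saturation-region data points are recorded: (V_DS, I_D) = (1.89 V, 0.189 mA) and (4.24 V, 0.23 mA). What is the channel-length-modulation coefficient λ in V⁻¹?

With V_GS fixed, I_D ∝ (1 + λ V_DS) in saturation, so I_D2/I_D1 = (1 + λ V_DS2)/(1 + λ V_DS1).
0.23/0.189 = 1.217 = (1 + 4.24 λ)/(1 + 1.89 λ).
Solving: λ (I_D1 V_DS2 − I_D2 V_DS1) = I_D2 − I_D1, so λ = (0.23 − 0.189) / (0.189 × 4.24 − 0.23 × 1.89) = 0.041 / 0.367 = 0.112 V⁻¹.

λ = 0.112 V⁻¹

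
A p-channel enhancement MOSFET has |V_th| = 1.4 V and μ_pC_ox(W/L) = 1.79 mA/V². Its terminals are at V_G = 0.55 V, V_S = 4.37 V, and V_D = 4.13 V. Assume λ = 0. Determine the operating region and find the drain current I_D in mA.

Triode; I_D = 0.988 mA

V_SG = V_S − V_G = 4.37 − 0.55 = 3.82 V; V_SD = V_S − V_D = 4.37 − 4.13 = 0.24 V.
V_ov = V_SG − |V_th| = 3.82 − 1.4 = 2.42 V.
Since V_SD = 0.24 V < V_ov = 2.42 V, the device is in the triode region.
I_D = k_p [V_ov · V_SD − ½ V_SD²] = 1.79 × [2.42 × 0.24 − 0.5 × 0.24²] = 0.988 mA.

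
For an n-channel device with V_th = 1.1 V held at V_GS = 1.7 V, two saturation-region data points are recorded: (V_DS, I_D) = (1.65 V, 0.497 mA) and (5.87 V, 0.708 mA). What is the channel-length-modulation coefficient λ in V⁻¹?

λ = 0.121 V⁻¹

With V_GS fixed, I_D ∝ (1 + λ V_DS) in saturation, so I_D2/I_D1 = (1 + λ V_DS2)/(1 + λ V_DS1).
0.708/0.497 = 1.425 = (1 + 5.87 λ)/(1 + 1.65 λ).
Solving: λ (I_D1 V_DS2 − I_D2 V_DS1) = I_D2 − I_D1, so λ = (0.708 − 0.497) / (0.497 × 5.87 − 0.708 × 1.65) = 0.211 / 1.75 = 0.121 V⁻¹.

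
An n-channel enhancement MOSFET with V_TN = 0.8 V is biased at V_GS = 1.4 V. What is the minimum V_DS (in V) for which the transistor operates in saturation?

V_DS,sat = 0.600 V

The boundary between triode and saturation is V_DS = V_GS − V_TN = V_ov.
V_ov = 1.4 − 0.8 = 0.6 V.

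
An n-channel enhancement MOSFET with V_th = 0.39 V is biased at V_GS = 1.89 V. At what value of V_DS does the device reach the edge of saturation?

The boundary between triode and saturation is V_DS = V_GS − V_th = V_ov.
V_ov = 1.89 − 0.39 = 1.5 V.

V_DS,sat = 1.50 V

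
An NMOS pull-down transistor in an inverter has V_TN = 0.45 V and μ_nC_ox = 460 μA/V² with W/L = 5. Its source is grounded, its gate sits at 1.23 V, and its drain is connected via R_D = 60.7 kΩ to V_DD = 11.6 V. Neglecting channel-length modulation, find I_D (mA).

I_D = 0.189 mA

V_GS = V_G = 1.23 V, so V_ov = 1.23 − 0.45 = 0.78 V.
k_n = μ_nC_ox · (W/L) = 2.3 mA/V².
Assume saturation: I_D = ½ k_n V_ov² = 0.5 × 2.3 × 0.78² = 0.7 mA, giving V_DS = V_DD − I_D R_D = 11.6 − 0.7 × 60.7 = -30.9 V.
But -30.9 V < V_ov = 0.78 V, so the device is actually in triode.
In triode I_D = k_n[V_ov V_DS − ½ V_DS²] and I_D = (V_DD − V_DS)/R_D. Equating: 69.8 V_DS² − 109.9 V_DS + 11.6 = 0, giving V_DS = 0.114 V (the root below V_ov).
I_D = (11.6 − 0.114) / 60.7 = 0.189 mA.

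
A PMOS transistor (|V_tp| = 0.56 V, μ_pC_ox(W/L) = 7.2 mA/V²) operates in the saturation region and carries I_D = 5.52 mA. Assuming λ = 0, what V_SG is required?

In saturation I_D = ½ k_p (V_SG − |V_tp|)², so V_SG − |V_tp| = √(2 I_D / k_p) = √(2 × 5.52 / 7.2) = 1.24 V.
V_SG = 0.56 + 1.24 = 1.8 V.

V_SG = 1.80 V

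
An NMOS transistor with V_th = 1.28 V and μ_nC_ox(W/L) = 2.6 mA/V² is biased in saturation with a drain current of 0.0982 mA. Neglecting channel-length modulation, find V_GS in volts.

In saturation I_D = ½ k_n (V_GS − V_th)², so V_GS − V_th = √(2 I_D / k_n) = √(2 × 0.0982 / 2.6) = 0.275 V.
V_GS = 1.28 + 0.275 = 1.55 V.

V_GS = 1.55 V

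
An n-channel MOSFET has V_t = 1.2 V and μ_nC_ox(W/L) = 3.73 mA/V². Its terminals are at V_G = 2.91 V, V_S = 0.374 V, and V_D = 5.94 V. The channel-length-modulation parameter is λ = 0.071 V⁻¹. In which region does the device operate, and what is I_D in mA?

V_GS = V_G − V_S = 2.91 − 0.374 = 2.54 V; V_DS = V_D − V_S = 5.94 − 0.374 = 5.57 V.
V_ov = V_GS − V_t = 2.54 − 1.2 = 1.34 V.
Since V_DS = 5.57 V ≥ V_ov = 1.34 V, the device is in saturation.
I_D = ½ k_n V_ov² (1 + λ V_DS) = 0.5 × 3.73 × 1.34² × (1 + 0.071 × 5.57) = 4.64 mA.

Saturation; I_D = 4.64 mA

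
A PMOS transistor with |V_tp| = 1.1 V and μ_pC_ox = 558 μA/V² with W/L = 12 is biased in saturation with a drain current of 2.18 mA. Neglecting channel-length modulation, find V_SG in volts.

V_SG = 1.91 V

k_p = μ_pC_ox · (W/L) = 6.696 mA/V².
In saturation I_D = ½ k_p (V_SG − |V_tp|)², so V_SG − |V_tp| = √(2 I_D / k_p) = √(2 × 2.18 / 6.696) = 0.807 V.
V_SG = 1.1 + 0.807 = 1.91 V.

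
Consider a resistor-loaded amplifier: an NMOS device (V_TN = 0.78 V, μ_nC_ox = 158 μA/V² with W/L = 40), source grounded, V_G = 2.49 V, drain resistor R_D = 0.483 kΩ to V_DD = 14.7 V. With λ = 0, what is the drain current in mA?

V_GS = V_G = 2.49 V, so V_ov = 2.49 − 0.78 = 1.71 V.
k_n = μ_nC_ox · (W/L) = 6.32 mA/V².
Assume saturation: I_D = ½ k_n V_ov² = 0.5 × 6.32 × 1.71² = 9.24 mA, giving V_DS = V_DD − I_D R_D = 14.7 − 9.24 × 0.483 = 10.2 V.
V_DS = 10.2 V ≥ V_ov = 1.71 V, confirming saturation.

I_D = 9.24 mA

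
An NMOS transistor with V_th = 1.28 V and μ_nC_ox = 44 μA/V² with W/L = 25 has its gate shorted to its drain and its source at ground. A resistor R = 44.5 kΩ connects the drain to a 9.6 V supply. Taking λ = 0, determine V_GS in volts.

V_GS = 1.84 V

With gate tied to drain, V_GS = V_DS ≥ V_GS − V_th, so the device is in saturation.
k_n = μ_nC_ox · (W/L) = 1.1 mA/V².
KCL at the drain: ½ k_n (V_GS − V_th)² = (V_DD − V_GS)/R.
Let x = V_GS − 1.28. Then 24.5 x² + x − 8.32 = 0, giving x = 0.563 V (positive root), so V_GS = 1.84 V.
I_D = (V_DD − V_GS)/R = (9.6 − 1.84) / 44.5 = 0.174 mA.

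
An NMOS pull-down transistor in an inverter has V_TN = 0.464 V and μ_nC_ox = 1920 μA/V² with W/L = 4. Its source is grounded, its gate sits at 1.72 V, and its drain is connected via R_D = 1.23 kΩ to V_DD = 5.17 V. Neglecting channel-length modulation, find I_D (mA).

I_D = 3.80 mA

V_GS = V_G = 1.72 V, so V_ov = 1.72 − 0.464 = 1.26 V.
k_n = μ_nC_ox · (W/L) = 7.68 mA/V².
Assume saturation: I_D = ½ k_n V_ov² = 0.5 × 7.68 × 1.26² = 6.06 mA, giving V_DS = V_DD − I_D R_D = 5.17 − 6.06 × 1.23 = -2.28 V.
But -2.28 V < V_ov = 1.26 V, so the device is actually in triode.
In triode I_D = k_n[V_ov V_DS − ½ V_DS²] and I_D = (V_DD − V_DS)/R_D. Equating: 4.72 V_DS² − 12.86 V_DS + 5.17 = 0, giving V_DS = 0.49 V (the root below V_ov).
I_D = (5.17 − 0.49) / 1.23 = 3.8 mA.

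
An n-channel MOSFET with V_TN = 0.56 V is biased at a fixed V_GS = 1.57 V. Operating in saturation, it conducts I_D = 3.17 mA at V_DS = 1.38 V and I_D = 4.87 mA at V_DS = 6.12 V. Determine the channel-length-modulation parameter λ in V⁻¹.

λ = 0.134 V⁻¹

With V_GS fixed, I_D ∝ (1 + λ V_DS) in saturation, so I_D2/I_D1 = (1 + λ V_DS2)/(1 + λ V_DS1).
4.87/3.17 = 1.536 = (1 + 6.12 λ)/(1 + 1.38 λ).
Solving: λ (I_D1 V_DS2 − I_D2 V_DS1) = I_D2 − I_D1, so λ = (4.87 − 3.17) / (3.17 × 6.12 − 4.87 × 1.38) = 1.7 / 12.7 = 0.134 V⁻¹.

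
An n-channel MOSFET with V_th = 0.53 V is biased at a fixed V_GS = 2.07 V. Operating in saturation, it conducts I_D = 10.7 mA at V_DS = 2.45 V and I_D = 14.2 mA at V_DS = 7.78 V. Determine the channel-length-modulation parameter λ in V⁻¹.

λ = 0.0722 V⁻¹

With V_GS fixed, I_D ∝ (1 + λ V_DS) in saturation, so I_D2/I_D1 = (1 + λ V_DS2)/(1 + λ V_DS1).
14.2/10.7 = 1.327 = (1 + 7.78 λ)/(1 + 2.45 λ).
Solving: λ (I_D1 V_DS2 − I_D2 V_DS1) = I_D2 − I_D1, so λ = (14.2 − 10.7) / (10.7 × 7.78 − 14.2 × 2.45) = 3.5 / 48.5 = 0.0722 V⁻¹.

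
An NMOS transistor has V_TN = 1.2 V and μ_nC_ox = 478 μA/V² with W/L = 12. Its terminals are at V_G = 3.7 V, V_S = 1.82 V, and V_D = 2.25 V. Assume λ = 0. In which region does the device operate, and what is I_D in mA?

V_GS = V_G − V_S = 3.7 − 1.82 = 1.88 V; V_DS = V_D − V_S = 2.25 − 1.82 = 0.43 V.
k_n = μ_nC_ox · (W/L) = 5.736 mA/V².
V_ov = V_GS − V_TN = 1.88 − 1.2 = 0.68 V.
Since V_DS = 0.43 V < V_ov = 0.68 V, the device is in the triode region.
I_D = k_n [V_ov · V_DS − ½ V_DS²] = 5.736 × [0.68 × 0.43 − 0.5 × 0.43²] = 1.15 mA.

Triode; I_D = 1.15 mA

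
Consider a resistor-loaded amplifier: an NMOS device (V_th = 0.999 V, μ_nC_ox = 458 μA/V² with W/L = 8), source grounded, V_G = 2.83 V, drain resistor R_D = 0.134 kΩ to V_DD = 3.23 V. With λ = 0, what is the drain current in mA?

V_GS = V_G = 2.83 V, so V_ov = 2.83 − 0.999 = 1.83 V.
k_n = μ_nC_ox · (W/L) = 3.664 mA/V².
Assume saturation: I_D = ½ k_n V_ov² = 0.5 × 3.664 × 1.83² = 6.14 mA, giving V_DS = V_DD − I_D R_D = 3.23 − 6.14 × 0.134 = 2.41 V.
V_DS = 2.41 V ≥ V_ov = 1.83 V, confirming saturation.

I_D = 6.14 mA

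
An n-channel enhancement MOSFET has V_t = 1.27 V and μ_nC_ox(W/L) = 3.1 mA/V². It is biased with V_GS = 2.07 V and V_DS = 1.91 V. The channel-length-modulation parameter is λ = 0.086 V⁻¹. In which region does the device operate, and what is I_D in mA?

V_ov = V_GS − V_t = 2.07 − 1.27 = 0.8 V.
Since V_DS = 1.91 V ≥ V_ov = 0.8 V, the device is in saturation.
I_D = ½ k_n V_ov² (1 + λ V_DS) = 0.5 × 3.1 × 0.8² × (1 + 0.086 × 1.91) = 1.15 mA.

Saturation; I_D = 1.15 mA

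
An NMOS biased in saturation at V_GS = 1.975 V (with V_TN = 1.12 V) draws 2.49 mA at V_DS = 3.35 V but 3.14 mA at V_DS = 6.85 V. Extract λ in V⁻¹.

λ = 0.0994 V⁻¹

With V_GS fixed, I_D ∝ (1 + λ V_DS) in saturation, so I_D2/I_D1 = (1 + λ V_DS2)/(1 + λ V_DS1).
3.14/2.49 = 1.261 = (1 + 6.85 λ)/(1 + 3.35 λ).
Solving: λ (I_D1 V_DS2 − I_D2 V_DS1) = I_D2 − I_D1, so λ = (3.14 − 2.49) / (2.49 × 6.85 − 3.14 × 3.35) = 0.65 / 6.54 = 0.0994 V⁻¹.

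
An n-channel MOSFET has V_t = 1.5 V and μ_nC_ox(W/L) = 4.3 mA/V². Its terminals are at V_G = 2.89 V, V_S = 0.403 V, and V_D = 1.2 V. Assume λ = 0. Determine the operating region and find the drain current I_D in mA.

Triode; I_D = 2.02 mA

V_GS = V_G − V_S = 2.89 − 0.403 = 2.49 V; V_DS = V_D − V_S = 1.2 − 0.403 = 0.797 V.
V_ov = V_GS − V_t = 2.49 − 1.5 = 0.987 V.
Since V_DS = 0.797 V < V_ov = 0.987 V, the device is in the triode region.
I_D = k_n [V_ov · V_DS − ½ V_DS²] = 4.3 × [0.987 × 0.797 − 0.5 × 0.797²] = 2.02 mA.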